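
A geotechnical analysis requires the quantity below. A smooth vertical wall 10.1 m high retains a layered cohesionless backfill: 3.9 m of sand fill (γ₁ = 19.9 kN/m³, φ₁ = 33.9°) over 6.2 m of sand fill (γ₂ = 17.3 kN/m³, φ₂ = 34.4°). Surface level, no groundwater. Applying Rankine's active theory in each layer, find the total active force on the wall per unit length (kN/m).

269 kN/m

K_a1 = tan²(45°−33.9°/2) = 0.2839; K_a2 = tan²(45°−34.4°/2) = 0.2780.
Layer 1: σ at base = K_a1 γ₁ h₁ = 22.03 kPa; P₁ = ½×22.03×3.9 = 42.97.
Layer 2: σ_v at top = γ₁h₁ = 77.61; σ_h top = K_a2×77.61 = 21.57; σ_h base = K_a2×(77.61+17.3×6.2) = 51.39.
P₂ = ½(21.57+51.39)×6.2 = 226.2. Total P_a = 42.97+226.2 = 269.2 kN/m.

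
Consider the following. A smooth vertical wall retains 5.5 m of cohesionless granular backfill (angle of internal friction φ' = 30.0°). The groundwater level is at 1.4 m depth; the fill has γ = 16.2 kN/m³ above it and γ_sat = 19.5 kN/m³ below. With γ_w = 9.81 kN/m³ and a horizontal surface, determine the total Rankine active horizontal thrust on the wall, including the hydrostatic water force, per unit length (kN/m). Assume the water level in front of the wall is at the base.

K_a = tan²(45° − φ/2) = 0.3333.
γ' = 19.5 − 9.81 = 9.690 kN/m³. Depth below WT = 4.1 m.
σ'_h at WT = K_a γ d_w = 7.560 kPa; at base = 7.560 + K_a γ' × 4.1 = 20.80 kPa.
P₁ (0–1.4 m) = ½×7.560×1.4 = 5.292. P₂ (1.4–5.5 m) = ½(7.560+20.80)×4.1 = 58.14.
P_w = ½ γ_w h₂² = 0.5×9.81×4.1² = 82.45. Total = 5.292+58.14+82.45 = 145.9 kN/m.

146 kN/m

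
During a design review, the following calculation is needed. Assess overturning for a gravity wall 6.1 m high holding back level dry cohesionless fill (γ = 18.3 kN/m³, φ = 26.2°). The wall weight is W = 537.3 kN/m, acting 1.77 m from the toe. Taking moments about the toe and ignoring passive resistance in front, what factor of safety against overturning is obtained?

3.55

K_a = tan²(45° − 26.2°/2) = 0.3874.
P_a = ½K_aγH² = 0.5×0.3874×18.3×6.1² = 131.9 kN/m, acting at H/3 = 2.033 m above the base.
Overturning moment M_o = P_a × H/3 = 131.9 × 2.033 = 268.2.
Resisting moment M_r = W × 1.77 = 537.3 × 1.77 = 951.0.
FS_overturning = M_r/M_o = 951.0/268.2 = 3.546.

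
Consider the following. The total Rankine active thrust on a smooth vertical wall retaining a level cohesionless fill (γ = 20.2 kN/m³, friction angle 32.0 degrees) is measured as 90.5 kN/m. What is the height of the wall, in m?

K_a = 0.3073. P_a = ½ K_a γ H² ⇒ H = √(2P_a/(K_a γ)).
H = √(2×90.5/(0.3073×20.2)) = 5.400 m.

5.40 m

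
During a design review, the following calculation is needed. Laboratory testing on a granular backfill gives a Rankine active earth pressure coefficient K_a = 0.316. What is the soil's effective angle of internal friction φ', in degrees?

K_a = tan²(45° − φ/2) ⇒ 45° − φ/2 = arctan(√0.316) = 29.34°.
φ = 2(45° − 29.34°) = 31.32°.

31.3°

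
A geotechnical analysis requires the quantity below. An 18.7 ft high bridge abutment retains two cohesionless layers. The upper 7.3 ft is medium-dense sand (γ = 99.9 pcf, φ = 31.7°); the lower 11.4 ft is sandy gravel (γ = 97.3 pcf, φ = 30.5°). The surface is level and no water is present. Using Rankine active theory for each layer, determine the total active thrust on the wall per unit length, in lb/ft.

5610 lb/ft

K_a1 = tan²(45°−31.7°/2) = 0.3111; K_a2 = tan²(45°−30.5°/2) = 0.3267.
Layer 1: σ at base = K_a1 γ₁ h₁ = 226.9 psf; P₁ = ½×226.9×7.3 = 828.0.
Layer 2: σ_v at top = γ₁h₁ = 729.3; σ_h top = K_a2×729.3 = 238.2; σ_h base = K_a2×(729.3+97.3×11.4) = 600.6.
P₂ = ½(238.2+600.6)×11.4 = 4781. Total P_a = 828.0+4781 = 5609 lb/ft.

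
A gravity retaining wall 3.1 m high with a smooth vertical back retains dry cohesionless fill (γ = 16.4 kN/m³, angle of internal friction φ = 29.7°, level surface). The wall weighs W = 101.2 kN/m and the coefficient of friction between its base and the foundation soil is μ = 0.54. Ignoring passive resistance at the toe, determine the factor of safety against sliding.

K_a = tan²(45° − 29.7°/2) = 0.3374.
P_a = ½K_aγH² = 0.5×0.3374×16.4×3.1² = 26.59 kN/m, acting at H/3 = 1.033 m above the base.
FS_sliding = μW / P_a = 0.54×101.2 / 26.59 = 2.055.

2.06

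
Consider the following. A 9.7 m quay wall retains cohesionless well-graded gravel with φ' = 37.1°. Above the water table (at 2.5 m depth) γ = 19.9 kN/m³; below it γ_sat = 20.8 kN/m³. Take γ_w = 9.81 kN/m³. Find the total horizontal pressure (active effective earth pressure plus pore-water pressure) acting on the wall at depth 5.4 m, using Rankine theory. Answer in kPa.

K_a = (1 − sin φ)/(1 + sin φ) = 0.2475.
γ' = 20.8 − 9.81 = 10.99 kN/m³.
Effective vertical stress at 5.4 m: σ'_v = 19.9×2.5 + 10.99×2.90 = 81.62 kPa.
σ'_h = K_a σ'_v = 0.2475 × 81.62 = 20.20 kPa; u = γ_w × 2.90 = 28.45 kPa.
Total σ_h = 20.20 + 28.45 = 48.65 kPa.

48.7 kPa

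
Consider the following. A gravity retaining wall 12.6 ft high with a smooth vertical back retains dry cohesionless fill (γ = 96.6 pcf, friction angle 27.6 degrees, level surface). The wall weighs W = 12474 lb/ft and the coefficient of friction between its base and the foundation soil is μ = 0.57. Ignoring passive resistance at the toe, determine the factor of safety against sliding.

K_a = tan²(45° − 27.6°/2) = 0.3668.
P_a = ½K_aγH² = 0.5×0.3668×96.6×12.6² = 2812 lb/ft, acting at H/3 = 4.200 ft above the base.
FS_sliding = μW / P_a = 0.57×12474 / 2812 = 2.528.

2.53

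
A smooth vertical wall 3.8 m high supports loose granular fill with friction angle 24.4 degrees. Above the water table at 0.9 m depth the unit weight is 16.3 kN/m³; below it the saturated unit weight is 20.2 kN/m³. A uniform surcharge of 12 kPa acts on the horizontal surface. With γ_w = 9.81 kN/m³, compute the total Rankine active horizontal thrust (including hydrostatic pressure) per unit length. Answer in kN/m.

98.7 kN/m

K_a = tan²(45° − φ/2) = 0.4153.
γ' = 20.2 − 9.81 = 10.39 kN/m³. h₂ = H − d_w = 2.9 m.
σ'_h: at surface K_a·q = 4.984; at WT K_a(q+γd_w) = 11.08; at base K_a(q+γd_w+γ'h₂) = 23.59 kPa.
P₁ = ½(4.984+11.08)×0.9 = 7.227; P₂ = ½(11.08+23.59)×2.9 = 50.27; P_w = ½γ_w h₂² = 41.25.
Total = 7.227+50.27+41.25 = 98.75 kN/m.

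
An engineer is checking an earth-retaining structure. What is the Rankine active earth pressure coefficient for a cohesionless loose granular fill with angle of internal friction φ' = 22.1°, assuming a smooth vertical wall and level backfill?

0.453

K_a = tan²(45° − φ/2) = tan²(33.95°) = 0.4533.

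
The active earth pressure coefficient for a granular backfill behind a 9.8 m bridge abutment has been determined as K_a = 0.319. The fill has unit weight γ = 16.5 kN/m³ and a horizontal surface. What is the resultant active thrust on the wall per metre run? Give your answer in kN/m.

P = ½ K_a γ H² = 0.5 × 0.319 × 16.5 × 9.8² = 252.8 kN/m.

253 kN/m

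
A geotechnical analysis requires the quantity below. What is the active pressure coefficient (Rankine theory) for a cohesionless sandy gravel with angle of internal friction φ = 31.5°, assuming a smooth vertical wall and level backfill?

K_a = (1 − sin φ)/(1 + sin φ) = (1 − sin 31.5°)/(1 + sin 31.5°) = 0.3136.

0.314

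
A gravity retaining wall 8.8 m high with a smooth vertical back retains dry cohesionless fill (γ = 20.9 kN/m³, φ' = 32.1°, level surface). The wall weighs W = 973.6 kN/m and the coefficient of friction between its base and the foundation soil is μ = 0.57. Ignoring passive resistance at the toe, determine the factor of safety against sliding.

2.24

K_a = tan²(45° − 32.1°/2) = 0.3060.
P_a = ½K_aγH² = 0.5×0.3060×20.9×8.8² = 247.6 kN/m, acting at H/3 = 2.933 m above the base.
FS_sliding = μW / P_a = 0.57×973.6 / 247.6 = 2.241.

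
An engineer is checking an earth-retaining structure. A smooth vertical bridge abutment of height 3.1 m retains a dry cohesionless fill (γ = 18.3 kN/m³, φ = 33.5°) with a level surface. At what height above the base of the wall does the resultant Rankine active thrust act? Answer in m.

1.03 m

K_a = 0.2887.
The pressure distribution is triangular, so the resultant acts at H/3 above the base = 3.1/3 = 1.033 m.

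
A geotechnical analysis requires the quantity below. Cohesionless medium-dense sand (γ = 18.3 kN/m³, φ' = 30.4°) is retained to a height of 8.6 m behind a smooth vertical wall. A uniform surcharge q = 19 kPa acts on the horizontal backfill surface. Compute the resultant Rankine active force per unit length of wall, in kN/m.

276 kN/m

K_a = tan²(45° − φ/2) = 0.3280.
Soil triangle: ½ K_a γ H² = 0.5×0.3280×18.3×8.6² = 222.0 kN/m.
Surcharge rectangle: K_a q H = 0.3280×19×8.6 = 53.59 kN/m.
Total = 222.0 + 53.59 = 275.6 kN/m.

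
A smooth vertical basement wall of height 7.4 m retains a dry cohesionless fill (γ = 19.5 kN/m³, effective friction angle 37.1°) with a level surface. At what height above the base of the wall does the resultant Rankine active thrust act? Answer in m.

2.47 m

K_a = 0.2475.
The pressure distribution is triangular, so the resultant acts at H/3 above the base = 7.4/3 = 2.467 m.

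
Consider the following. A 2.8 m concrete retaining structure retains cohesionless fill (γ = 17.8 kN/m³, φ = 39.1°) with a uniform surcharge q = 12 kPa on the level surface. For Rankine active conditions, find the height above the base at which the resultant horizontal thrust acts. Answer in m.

1.09 m

K_a = 0.2265.
Triangular part P₁ = ½K_aγH² = 15.80 at H/3 = 0.9333 m; rectangular part P₂ = K_a q H = 7.610 at H/2 = 1.400 m.
ȳ = (P₁·0.9333 + P₂·1.400)/(P₁+P₂) = 1.085 m.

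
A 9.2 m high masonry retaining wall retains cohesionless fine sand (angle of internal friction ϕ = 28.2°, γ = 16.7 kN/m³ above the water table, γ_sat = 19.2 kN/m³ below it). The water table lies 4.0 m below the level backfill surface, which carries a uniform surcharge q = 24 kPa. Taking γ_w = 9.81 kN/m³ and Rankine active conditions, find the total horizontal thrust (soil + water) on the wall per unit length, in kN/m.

429 kN/m

K_a = tan²(45° − φ/2) = 0.3582.
γ' = 19.2 − 9.81 = 9.390 kN/m³. h₂ = H − d_w = 5.2 m.
σ'_h: at surface K_a·q = 8.596; at WT K_a(q+γd_w) = 32.52; at base K_a(q+γd_w+γ'h₂) = 50.01 kPa.
P₁ = ½(8.596+32.52)×4.0 = 82.24; P₂ = ½(32.52+50.01)×5.2 = 214.6; P_w = ½γ_w h₂² = 132.6.
Total = 82.24+214.6+132.6 = 429.5 kN/m.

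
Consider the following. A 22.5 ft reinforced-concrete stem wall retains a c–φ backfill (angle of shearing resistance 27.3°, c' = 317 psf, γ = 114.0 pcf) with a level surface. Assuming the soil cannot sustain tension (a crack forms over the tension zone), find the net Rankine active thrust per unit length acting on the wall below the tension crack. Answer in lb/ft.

K_a = 0.3711; √K_a = 0.6092.
Tension-crack depth z_c = 2c/(γ√K_a) = 2×317/(114.0×0.6092) = 9.129 ft.
σ_a at base = K_a γ H − 2c√K_a = 0.3711×114.0×22.5 − 2×317×0.6092 = 565.7 psf.
P_a = ½ × 565.7 × (H − z_c) = 0.5×565.7×13.37 = 3782 lb/ft.

3780 lb/ft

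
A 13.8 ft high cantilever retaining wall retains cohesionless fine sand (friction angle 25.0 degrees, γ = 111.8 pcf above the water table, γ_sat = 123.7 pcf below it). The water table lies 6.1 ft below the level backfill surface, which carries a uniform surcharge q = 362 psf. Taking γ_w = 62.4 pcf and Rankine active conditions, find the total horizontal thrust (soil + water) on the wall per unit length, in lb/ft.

K_a = tan²(45° − φ/2) = 0.4059.
γ' = 123.7 − 62.4 = 61.30 pcf. h₂ = H − d_w = 7.7 ft.
σ'_h: at surface K_a·q = 146.9; at WT K_a(q+γd_w) = 423.7; at base K_a(q+γd_w+γ'h₂) = 615.3 psf.
P₁ = ½(146.9+423.7)×6.1 = 1740; P₂ = ½(423.7+615.3)×7.7 = 4000; P_w = ½γ_w h₂² = 1850.
Total = 1740+4000+1850 = 7590 lb/ft.

7590 lb/ft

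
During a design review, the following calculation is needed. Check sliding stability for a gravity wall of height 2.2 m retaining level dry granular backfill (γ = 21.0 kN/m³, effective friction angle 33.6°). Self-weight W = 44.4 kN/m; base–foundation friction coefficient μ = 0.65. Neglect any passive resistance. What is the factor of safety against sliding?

K_a = tan²(45° − 33.6°/2) = 0.2875.
P_a = ½K_aγH² = 0.5×0.2875×21.0×2.2² = 14.61 kN/m, acting at H/3 = 0.7333 m above the base.
FS_sliding = μW / P_a = 0.65×44.4 / 14.61 = 1.975.

1.98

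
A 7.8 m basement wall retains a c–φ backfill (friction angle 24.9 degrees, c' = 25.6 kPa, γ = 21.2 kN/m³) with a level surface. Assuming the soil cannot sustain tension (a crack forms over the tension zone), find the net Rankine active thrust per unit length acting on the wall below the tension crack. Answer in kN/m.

K_a = 0.4074; √K_a = 0.6383.
Tension-crack depth z_c = 2c/(γ√K_a) = 2×25.6/(21.2×0.6383) = 3.784 m.
σ_a at base = K_a γ H − 2c√K_a = 0.4074×21.2×7.8 − 2×25.6×0.6383 = 34.69 kPa.
P_a = ½ × 34.69 × (H − z_c) = 0.5×34.69×4.016 = 69.67 kN/m.

69.7 kN/m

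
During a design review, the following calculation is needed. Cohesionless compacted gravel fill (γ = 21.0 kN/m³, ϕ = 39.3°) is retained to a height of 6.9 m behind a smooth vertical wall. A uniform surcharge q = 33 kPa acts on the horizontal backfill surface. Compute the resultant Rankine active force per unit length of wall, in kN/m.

K_a = tan²(45° − φ/2) = 0.2245.
Soil triangle: ½ K_a γ H² = 0.5×0.2245×21.0×6.9² = 112.2 kN/m.
Surcharge rectangle: K_a q H = 0.2245×33×6.9 = 51.11 kN/m.
Total = 112.2 + 51.11 = 163.3 kN/m.

163 kN/m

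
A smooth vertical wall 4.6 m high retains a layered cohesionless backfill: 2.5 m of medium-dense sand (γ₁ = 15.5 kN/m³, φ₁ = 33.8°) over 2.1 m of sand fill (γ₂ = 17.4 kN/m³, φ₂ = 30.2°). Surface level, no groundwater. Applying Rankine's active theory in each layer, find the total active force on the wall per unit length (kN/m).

53.4 kN/m

K_a1 = tan²(45°−33.8°/2) = 0.2851; K_a2 = tan²(45°−30.2°/2) = 0.3307.
Layer 1: σ at base = K_a1 γ₁ h₁ = 11.05 kPa; P₁ = ½×11.05×2.5 = 13.81.
Layer 2: σ_v at top = γ₁h₁ = 38.75; σ_h top = K_a2×38.75 = 12.81; σ_h base = K_a2×(38.75+17.4×2.1) = 24.89.
P₂ = ½(12.81+24.89)×2.1 = 39.59. Total P_a = 13.81+39.59 = 53.40 kN/m.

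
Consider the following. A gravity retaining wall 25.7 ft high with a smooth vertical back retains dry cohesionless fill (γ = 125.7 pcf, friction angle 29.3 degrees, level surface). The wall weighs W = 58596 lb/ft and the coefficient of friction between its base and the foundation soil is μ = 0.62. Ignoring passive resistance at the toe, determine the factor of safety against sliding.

2.55

K_a = tan²(45° − 29.3°/2) = 0.3428.
P_a = ½K_aγH² = 0.5×0.3428×125.7×25.7² = 14230 lb/ft, acting at H/3 = 8.567 ft above the base.
FS_sliding = μW / P_a = 0.62×58596 / 14230 = 2.553.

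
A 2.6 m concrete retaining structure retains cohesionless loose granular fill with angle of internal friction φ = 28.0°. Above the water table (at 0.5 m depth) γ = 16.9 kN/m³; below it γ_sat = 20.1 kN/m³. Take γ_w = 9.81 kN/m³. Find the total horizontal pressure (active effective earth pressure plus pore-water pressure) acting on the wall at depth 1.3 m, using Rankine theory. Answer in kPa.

K_a = (1 − sin φ)/(1 + sin φ) = 0.3610.
γ' = 20.1 − 9.81 = 10.29 kN/m³.
Effective vertical stress at 1.3 m: σ'_v = 16.9×0.5 + 10.29×0.800 = 16.68 kPa.
σ'_h = K_a σ'_v = 0.3610 × 16.68 = 6.023 kPa; u = γ_w × 0.800 = 7.848 kPa.
Total σ_h = 6.023 + 7.848 = 13.87 kPa.

13.9 kPa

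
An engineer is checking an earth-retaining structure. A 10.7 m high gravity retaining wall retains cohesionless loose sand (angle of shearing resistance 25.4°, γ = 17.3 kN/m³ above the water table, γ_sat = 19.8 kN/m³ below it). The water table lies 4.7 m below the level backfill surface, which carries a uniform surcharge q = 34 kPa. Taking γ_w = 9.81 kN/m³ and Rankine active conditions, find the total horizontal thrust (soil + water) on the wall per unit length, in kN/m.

K_a = tan²(45° − φ/2) = 0.3996.
γ' = 19.8 − 9.81 = 9.990 kN/m³. h₂ = H − d_w = 6.0 m.
σ'_h: at surface K_a·q = 13.59; at WT K_a(q+γd_w) = 46.08; at base K_a(q+γd_w+γ'h₂) = 70.04 kPa.
P₁ = ½(13.59+46.08)×4.7 = 140.2; P₂ = ½(46.08+70.04)×6.0 = 348.4; P_w = ½γ_w h₂² = 176.6.
Total = 140.2+348.4+176.6 = 665.2 kN/m.

665 kN/m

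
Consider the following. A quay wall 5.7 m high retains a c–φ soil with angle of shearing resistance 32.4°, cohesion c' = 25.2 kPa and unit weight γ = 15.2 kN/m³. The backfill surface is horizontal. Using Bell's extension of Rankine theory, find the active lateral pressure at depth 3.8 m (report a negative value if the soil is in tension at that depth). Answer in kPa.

K_a = (1 − sin φ)/(1 + sin φ) = 0.3022.
σ_a = K_a γ z − 2c√K_a = 0.3022×15.2×3.8 − 2×25.2×0.5498 = -10.25 kPa.

-10.3 kPa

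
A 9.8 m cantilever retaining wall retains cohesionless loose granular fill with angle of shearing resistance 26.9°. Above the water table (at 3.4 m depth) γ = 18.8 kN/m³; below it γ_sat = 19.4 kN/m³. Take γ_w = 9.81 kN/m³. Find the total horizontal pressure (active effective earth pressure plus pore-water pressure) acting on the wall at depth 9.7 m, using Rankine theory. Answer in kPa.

K_a = (1 − sin φ)/(1 + sin φ) = 0.3770.
γ' = 19.4 − 9.81 = 9.590 kN/m³.
Effective vertical stress at 9.7 m: σ'_v = 18.8×3.4 + 9.590×6.30 = 124.3 kPa.
σ'_h = K_a σ'_v = 0.3770 × 124.3 = 46.87 kPa; u = γ_w × 6.30 = 61.80 kPa.
Total σ_h = 46.87 + 61.80 = 108.7 kPa.

109 kPa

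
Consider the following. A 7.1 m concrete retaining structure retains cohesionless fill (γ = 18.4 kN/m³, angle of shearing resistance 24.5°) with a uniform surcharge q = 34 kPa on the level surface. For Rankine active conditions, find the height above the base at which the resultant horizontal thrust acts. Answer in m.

2.77 m

K_a = 0.4137.
Triangular part P₁ = ½K_aγH² = 191.9 at H/3 = 2.367 m; rectangular part P₂ = K_a q H = 99.88 at H/2 = 3.550 m.
ȳ = (P₁·2.367 + P₂·3.550)/(P₁+P₂) = 2.772 m.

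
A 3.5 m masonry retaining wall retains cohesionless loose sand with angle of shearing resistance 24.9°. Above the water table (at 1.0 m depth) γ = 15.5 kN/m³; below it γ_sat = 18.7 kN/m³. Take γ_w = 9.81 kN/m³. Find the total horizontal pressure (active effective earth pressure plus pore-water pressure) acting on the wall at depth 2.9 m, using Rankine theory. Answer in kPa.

31.8 kPa

K_a = (1 − sin φ)/(1 + sin φ) = 0.4074.
γ' = 18.7 − 9.81 = 8.890 kN/m³.
Effective vertical stress at 2.9 m: σ'_v = 15.5×1.0 + 8.890×1.90 = 32.39 kPa.
σ'_h = K_a σ'_v = 0.4074 × 32.39 = 13.20 kPa; u = γ_w × 1.90 = 18.64 kPa.
Total σ_h = 13.20 + 18.64 = 31.84 kPa.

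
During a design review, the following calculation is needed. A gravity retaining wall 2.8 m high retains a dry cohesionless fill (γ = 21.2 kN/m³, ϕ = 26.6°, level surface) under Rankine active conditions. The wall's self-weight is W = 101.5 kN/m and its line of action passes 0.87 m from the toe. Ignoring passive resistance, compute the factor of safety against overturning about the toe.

K_a = tan²(45° − 26.6°/2) = 0.3814.
P_a = ½K_aγH² = 0.5×0.3814×21.2×2.8² = 31.70 kN/m, acting at H/3 = 0.9333 m above the base.
Overturning moment M_o = P_a × H/3 = 31.70 × 0.9333 = 29.59.
Resisting moment M_r = W × 0.87 = 101.5 × 0.87 = 88.30.
FS_overturning = M_r/M_o = 88.30/29.59 = 2.985.

2.98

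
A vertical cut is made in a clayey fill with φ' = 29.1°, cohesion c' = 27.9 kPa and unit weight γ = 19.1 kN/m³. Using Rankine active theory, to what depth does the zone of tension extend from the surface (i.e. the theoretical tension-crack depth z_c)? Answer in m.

K_a = tan²(45° − 29.1°/2) = 0.3456; √K_a = 0.5879.
The active pressure is zero where K_a γ z = 2c√K_a, so z_c = 2c/(γ√K_a) = 2×27.9/(19.1×0.5879) = 4.970 m.

4.97 m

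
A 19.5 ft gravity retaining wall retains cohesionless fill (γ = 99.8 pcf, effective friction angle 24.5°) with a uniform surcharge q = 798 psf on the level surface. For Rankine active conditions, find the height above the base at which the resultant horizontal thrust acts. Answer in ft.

K_a = 0.4137.
Triangular part P₁ = ½K_aγH² = 7850 at H/3 = 6.500 ft; rectangular part P₂ = K_a q H = 6438 at H/2 = 9.750 ft.
ȳ = (P₁·6.500 + P₂·9.750)/(P₁+P₂) = 7.964 ft.

7.96 ft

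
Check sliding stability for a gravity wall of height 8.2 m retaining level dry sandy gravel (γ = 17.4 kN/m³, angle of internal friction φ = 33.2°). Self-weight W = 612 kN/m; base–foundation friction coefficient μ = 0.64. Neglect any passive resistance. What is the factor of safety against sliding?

2.29

K_a = tan²(45° − 33.2°/2) = 0.2924.
P_a = ½K_aγH² = 0.5×0.2924×17.4×8.2² = 171.0 kN/m, acting at H/3 = 2.733 m above the base.
FS_sliding = μW / P_a = 0.64×612 / 171.0 = 2.290.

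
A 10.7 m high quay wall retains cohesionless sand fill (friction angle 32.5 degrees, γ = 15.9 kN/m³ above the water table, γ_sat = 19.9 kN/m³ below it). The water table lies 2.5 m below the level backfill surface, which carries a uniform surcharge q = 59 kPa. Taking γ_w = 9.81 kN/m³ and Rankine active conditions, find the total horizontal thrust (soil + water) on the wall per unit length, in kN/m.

735 kN/m

K_a = tan²(45° − φ/2) = 0.3010.
γ' = 19.9 − 9.81 = 10.09 kN/m³. h₂ = H − d_w = 8.2 m.
σ'_h: at surface K_a·q = 17.76; at WT K_a(q+γd_w) = 29.72; at base K_a(q+γd_w+γ'h₂) = 54.62 kPa.
P₁ = ½(17.76+29.72)×2.5 = 59.35; P₂ = ½(29.72+54.62)×8.2 = 345.8; P_w = ½γ_w h₂² = 329.8.
Total = 59.35+345.8+329.8 = 735.0 kN/m.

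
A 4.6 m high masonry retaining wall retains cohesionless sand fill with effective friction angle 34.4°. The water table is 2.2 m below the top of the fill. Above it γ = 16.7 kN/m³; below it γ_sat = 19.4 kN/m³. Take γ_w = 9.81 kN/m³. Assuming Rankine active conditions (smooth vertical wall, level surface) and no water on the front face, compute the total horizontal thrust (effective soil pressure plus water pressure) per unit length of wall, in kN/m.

K_a = tan²(45° − φ/2) = 0.2780.
γ' = 19.4 − 9.81 = 9.590 kN/m³. Depth below WT = 2.4 m.
σ'_h at WT = K_a γ d_w = 10.21 kPa; at base = 10.21 + K_a γ' × 2.4 = 16.61 kPa.
P₁ (0–2.2 m) = ½×10.21×2.2 = 11.23. P₂ (2.2–4.6 m) = ½(10.21+16.61)×2.4 = 32.19.
P_w = ½ γ_w h₂² = 0.5×9.81×2.4² = 28.25. Total = 11.23+32.19+28.25 = 71.68 kN/m.

71.7 kN/m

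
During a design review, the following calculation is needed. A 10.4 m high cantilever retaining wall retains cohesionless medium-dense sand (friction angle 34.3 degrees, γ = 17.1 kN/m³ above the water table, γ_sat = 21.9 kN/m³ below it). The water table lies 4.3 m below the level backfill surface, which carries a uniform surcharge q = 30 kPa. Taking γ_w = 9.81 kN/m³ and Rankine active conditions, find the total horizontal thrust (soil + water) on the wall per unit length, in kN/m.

502 kN/m

K_a = tan²(45° − φ/2) = 0.2792.
γ' = 21.9 − 9.81 = 12.09 kN/m³. h₂ = H − d_w = 6.1 m.
σ'_h: at surface K_a·q = 8.375; at WT K_a(q+γd_w) = 28.90; at base K_a(q+γd_w+γ'h₂) = 49.49 kPa.
P₁ = ½(8.375+28.90)×4.3 = 80.14; P₂ = ½(28.90+49.49)×6.1 = 239.1; P_w = ½γ_w h₂² = 182.5.
Total = 80.14+239.1+182.5 = 501.8 kN/m.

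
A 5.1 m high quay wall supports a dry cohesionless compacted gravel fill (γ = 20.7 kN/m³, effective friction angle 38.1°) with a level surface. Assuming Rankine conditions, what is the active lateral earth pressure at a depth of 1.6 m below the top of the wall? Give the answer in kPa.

K_a = (1 − sin φ)/(1 + sin φ) = 0.2368.
σ_h = K_a γ z = 0.2368 × 20.7 × 1.6 = 7.844 kPa.

7.84 kPa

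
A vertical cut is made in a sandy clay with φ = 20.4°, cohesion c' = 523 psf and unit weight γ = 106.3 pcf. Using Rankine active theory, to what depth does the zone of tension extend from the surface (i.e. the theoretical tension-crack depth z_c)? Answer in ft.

14.2 ft

K_a = tan²(45° − 20.4°/2) = 0.4831; √K_a = 0.6950.
The active pressure is zero where K_a γ z = 2c√K_a, so z_c = 2c/(γ√K_a) = 2×523/(106.3×0.6950) = 14.16 ft.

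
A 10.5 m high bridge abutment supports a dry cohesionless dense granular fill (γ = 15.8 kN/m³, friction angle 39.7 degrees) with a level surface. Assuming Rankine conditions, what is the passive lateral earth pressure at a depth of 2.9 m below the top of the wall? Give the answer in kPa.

208 kPa

K_p = (1 + sin φ)/(1 − sin φ) = 4.537.
σ_h = K_p γ z = 4.537 × 15.8 × 2.9 = 207.9 kPa.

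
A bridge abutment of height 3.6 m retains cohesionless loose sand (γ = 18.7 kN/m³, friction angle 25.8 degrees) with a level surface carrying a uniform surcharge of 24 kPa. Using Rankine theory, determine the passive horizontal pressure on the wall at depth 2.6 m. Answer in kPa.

K_p = (1 + sin φ)/(1 − sin φ) = 2.541.
σ_v = γz + q = 18.7 × 2.6 + 24 = 72.62 kPa.
σ_h = K_p σ_v = 2.541 × 72.62 = 184.5 kPa.

185 kPa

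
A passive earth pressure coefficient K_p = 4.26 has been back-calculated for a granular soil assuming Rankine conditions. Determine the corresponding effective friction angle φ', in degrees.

38.3°

K_p = (1+sin φ)/(1−sin φ) ⇒ sin φ = (K_p − 1)/(K_p + 1) = 0.6198.
φ = arcsin(0.6198) = 38.30°.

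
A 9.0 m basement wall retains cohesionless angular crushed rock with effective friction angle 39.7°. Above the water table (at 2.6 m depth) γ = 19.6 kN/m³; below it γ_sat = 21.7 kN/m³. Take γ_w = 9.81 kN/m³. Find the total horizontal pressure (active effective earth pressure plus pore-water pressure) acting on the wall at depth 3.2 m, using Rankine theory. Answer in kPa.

K_a = (1 − sin φ)/(1 + sin φ) = 0.2204.
γ' = 21.7 − 9.81 = 11.89 kN/m³.
Effective vertical stress at 3.2 m: σ'_v = 19.6×2.6 + 11.89×0.600 = 58.09 kPa.
σ'_h = K_a σ'_v = 0.2204 × 58.09 = 12.81 kPa; u = γ_w × 0.600 = 5.886 kPa.
Total σ_h = 12.81 + 5.886 = 18.69 kPa.

18.7 kPa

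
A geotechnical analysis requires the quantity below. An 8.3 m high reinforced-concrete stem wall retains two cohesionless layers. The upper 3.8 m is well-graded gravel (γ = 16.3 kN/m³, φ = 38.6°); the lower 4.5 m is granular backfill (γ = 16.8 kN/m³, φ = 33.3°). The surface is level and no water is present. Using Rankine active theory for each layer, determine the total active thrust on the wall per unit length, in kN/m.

158 kN/m

K_a1 = tan²(45°−38.6°/2) = 0.2316; K_a2 = tan²(45°−33.3°/2) = 0.2911.
Layer 1: σ at base = K_a1 γ₁ h₁ = 14.35 kPa; P₁ = ½×14.35×3.8 = 27.26.
Layer 2: σ_v at top = γ₁h₁ = 61.94; σ_h top = K_a2×61.94 = 18.03; σ_h base = K_a2×(61.94+16.8×4.5) = 40.04.
P₂ = ½(18.03+40.04)×4.5 = 130.7. Total P_a = 27.26+130.7 = 157.9 kN/m.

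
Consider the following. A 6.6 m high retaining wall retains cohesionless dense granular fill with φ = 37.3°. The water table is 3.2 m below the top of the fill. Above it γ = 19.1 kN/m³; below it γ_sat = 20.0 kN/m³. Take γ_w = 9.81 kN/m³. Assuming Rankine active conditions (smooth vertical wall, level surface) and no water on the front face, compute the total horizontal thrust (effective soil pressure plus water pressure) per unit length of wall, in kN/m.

146 kN/m

K_a = tan²(45° − φ/2) = 0.2453.
γ' = 20.0 − 9.81 = 10.19 kN/m³. Depth below WT = 3.4 m.
σ'_h at WT = K_a γ d_w = 15.00 kPa; at base = 15.00 + K_a γ' × 3.4 = 23.50 kPa.
P₁ (0–3.2 m) = ½×15.00×3.2 = 23.99. P₂ (3.2–6.6 m) = ½(15.00+23.50)×3.4 = 65.43.
P_w = ½ γ_w h₂² = 0.5×9.81×3.4² = 56.70. Total = 23.99+65.43+56.70 = 146.1 kN/m.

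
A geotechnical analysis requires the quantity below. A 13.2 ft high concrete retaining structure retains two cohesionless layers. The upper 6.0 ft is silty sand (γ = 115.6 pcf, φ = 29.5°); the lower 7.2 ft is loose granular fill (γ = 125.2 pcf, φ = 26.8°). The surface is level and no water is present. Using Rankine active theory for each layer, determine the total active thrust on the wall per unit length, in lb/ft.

3830 lb/ft

K_a1 = tan²(45°−29.5°/2) = 0.3401; K_a2 = tan²(45°−26.8°/2) = 0.3785.
Layer 1: σ at base = K_a1 γ₁ h₁ = 235.9 psf; P₁ = ½×235.9×6.0 = 707.7.
Layer 2: σ_v at top = γ₁h₁ = 693.6; σ_h top = K_a2×693.6 = 262.5; σ_h base = K_a2×(693.6+125.2×7.2) = 603.7.
P₂ = ½(262.5+603.7)×7.2 = 3118. Total P_a = 707.7+3118 = 3826 lb/ft.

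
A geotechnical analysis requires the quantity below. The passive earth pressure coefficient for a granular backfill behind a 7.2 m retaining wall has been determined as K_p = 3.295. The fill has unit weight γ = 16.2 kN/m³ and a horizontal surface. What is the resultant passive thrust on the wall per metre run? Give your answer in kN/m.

P = ½ K_p γ H² = 0.5 × 3.295 × 16.2 × 7.2² = 1384 kN/m.

1380 kN/m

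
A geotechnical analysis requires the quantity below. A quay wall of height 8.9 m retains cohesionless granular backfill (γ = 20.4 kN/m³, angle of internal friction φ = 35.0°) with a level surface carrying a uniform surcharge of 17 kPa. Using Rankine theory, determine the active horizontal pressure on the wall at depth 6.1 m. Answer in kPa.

K_a = (1 − sin φ)/(1 + sin φ) = 0.2710.
σ_v = γz + q = 20.4 × 6.1 + 17 = 141.4 kPa.
σ_h = K_a σ_v = 0.2710 × 141.4 = 38.33 kPa.

38.3 kPa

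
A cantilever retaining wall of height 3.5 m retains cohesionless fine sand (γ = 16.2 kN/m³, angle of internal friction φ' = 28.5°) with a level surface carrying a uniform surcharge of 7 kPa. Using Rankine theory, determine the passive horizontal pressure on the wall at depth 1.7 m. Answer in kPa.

97.6 kPa

K_p = (1 + sin φ)/(1 − sin φ) = 2.825.
σ_v = γz + q = 16.2 × 1.7 + 7 = 34.54 kPa.
σ_h = K_p σ_v = 2.825 × 34.54 = 97.58 kPa.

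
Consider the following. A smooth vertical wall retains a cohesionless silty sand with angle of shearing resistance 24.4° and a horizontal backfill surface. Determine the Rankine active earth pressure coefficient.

0.415

K_a = tan²(45° − φ/2) = tan²(32.80°) = 0.4153.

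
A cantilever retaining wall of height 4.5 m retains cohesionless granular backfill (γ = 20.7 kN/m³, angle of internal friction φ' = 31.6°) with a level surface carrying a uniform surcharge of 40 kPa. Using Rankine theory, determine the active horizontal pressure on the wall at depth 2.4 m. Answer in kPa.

28.0 kPa

K_a = (1 − sin φ)/(1 + sin φ) = 0.3123.
σ_v = γz + q = 20.7 × 2.4 + 40 = 89.68 kPa.
σ_h = K_a σ_v = 0.3123 × 89.68 = 28.01 kPa.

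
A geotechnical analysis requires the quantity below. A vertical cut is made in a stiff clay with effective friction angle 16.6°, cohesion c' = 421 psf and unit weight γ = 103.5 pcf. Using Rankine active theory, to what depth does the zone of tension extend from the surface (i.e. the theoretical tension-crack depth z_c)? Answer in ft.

K_a = tan²(45° − 16.6°/2) = 0.5556; √K_a = 0.7454.
The active pressure is zero where K_a γ z = 2c√K_a, so z_c = 2c/(γ√K_a) = 2×421/(103.5×0.7454) = 10.91 ft.

10.9 ft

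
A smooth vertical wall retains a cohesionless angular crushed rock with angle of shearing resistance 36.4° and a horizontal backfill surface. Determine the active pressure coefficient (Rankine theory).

K_a = (1 − sin φ)/(1 + sin φ) = (1 − sin 36.4°)/(1 + sin 36.4°) = 0.2552.

0.255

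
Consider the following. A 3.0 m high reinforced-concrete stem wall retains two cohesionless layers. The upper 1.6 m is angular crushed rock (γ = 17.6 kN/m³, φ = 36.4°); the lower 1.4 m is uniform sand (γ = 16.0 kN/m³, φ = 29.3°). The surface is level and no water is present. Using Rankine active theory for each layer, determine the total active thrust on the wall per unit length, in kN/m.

24.6 kN/m

K_a1 = tan²(45°−36.4°/2) = 0.2552; K_a2 = tan²(45°−29.3°/2) = 0.3428.
Layer 1: σ at base = K_a1 γ₁ h₁ = 7.185 kPa; P₁ = ½×7.185×1.6 = 5.748.
Layer 2: σ_v at top = γ₁h₁ = 28.16; σ_h top = K_a2×28.16 = 9.654; σ_h base = K_a2×(28.16+16.0×1.4) = 17.33.
P₂ = ½(9.654+17.33)×1.4 = 18.89. Total P_a = 5.748+18.89 = 24.64 kN/m.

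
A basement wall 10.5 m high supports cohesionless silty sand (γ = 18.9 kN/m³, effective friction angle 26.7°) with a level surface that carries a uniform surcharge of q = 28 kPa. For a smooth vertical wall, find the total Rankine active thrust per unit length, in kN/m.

508 kN/m

K_a = tan²(45° − φ/2) = 0.3800.
Soil triangle: ½ K_a γ H² = 0.5×0.3800×18.9×10.5² = 395.9 kN/m.
Surcharge rectangle: K_a q H = 0.3800×28×10.5 = 111.7 kN/m.
Total = 395.9 + 111.7 = 507.6 kN/m.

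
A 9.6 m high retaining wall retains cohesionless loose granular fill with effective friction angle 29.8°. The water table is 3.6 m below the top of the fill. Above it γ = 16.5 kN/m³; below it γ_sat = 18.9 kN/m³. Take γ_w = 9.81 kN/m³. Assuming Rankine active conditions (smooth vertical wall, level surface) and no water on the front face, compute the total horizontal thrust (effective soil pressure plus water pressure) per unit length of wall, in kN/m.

387 kN/m

K_a = tan²(45° − φ/2) = 0.3360.
γ' = 18.9 − 9.81 = 9.090 kN/m³. Depth below WT = 6.0 m.
σ'_h at WT = K_a γ d_w = 19.96 kPa; at base = 19.96 + K_a γ' × 6.0 = 38.29 kPa.
P₁ (0–3.6 m) = ½×19.96×3.6 = 35.93. P₂ (3.6–9.6 m) = ½(19.96+38.29)×6.0 = 174.7.
P_w = ½ γ_w h₂² = 0.5×9.81×6.0² = 176.6. Total = 35.93+174.7+176.6 = 387.2 kN/m.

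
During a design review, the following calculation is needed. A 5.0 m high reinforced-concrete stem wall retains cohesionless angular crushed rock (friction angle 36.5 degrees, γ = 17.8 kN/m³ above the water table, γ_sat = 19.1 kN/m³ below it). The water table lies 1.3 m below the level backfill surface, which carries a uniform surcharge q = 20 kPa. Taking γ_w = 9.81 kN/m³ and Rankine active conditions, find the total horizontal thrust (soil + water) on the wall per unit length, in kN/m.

134 kN/m

K_a = tan²(45° − φ/2) = 0.2541.
γ' = 19.1 − 9.81 = 9.290 kN/m³. h₂ = H − d_w = 3.7 m.
σ'_h: at surface K_a·q = 5.081; at WT K_a(q+γd_w) = 10.96; at base K_a(q+γd_w+γ'h₂) = 19.69 kPa.
P₁ = ½(5.081+10.96)×1.3 = 10.43; P₂ = ½(10.96+19.69)×3.7 = 56.71; P_w = ½γ_w h₂² = 67.15.
Total = 10.43+56.71+67.15 = 134.3 kN/m.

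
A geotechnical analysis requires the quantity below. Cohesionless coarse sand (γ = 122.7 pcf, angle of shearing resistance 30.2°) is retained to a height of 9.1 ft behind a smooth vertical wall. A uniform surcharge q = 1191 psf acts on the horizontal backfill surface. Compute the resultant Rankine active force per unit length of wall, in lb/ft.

5260 lb/ft

K_a = tan²(45° − φ/2) = 0.3307.
Soil triangle: ½ K_a γ H² = 0.5×0.3307×122.7×9.1² = 1680 lb/ft.
Surcharge rectangle: K_a q H = 0.3307×1191×9.1 = 3584 lb/ft.
Total = 1680 + 3584 = 5264 lb/ft.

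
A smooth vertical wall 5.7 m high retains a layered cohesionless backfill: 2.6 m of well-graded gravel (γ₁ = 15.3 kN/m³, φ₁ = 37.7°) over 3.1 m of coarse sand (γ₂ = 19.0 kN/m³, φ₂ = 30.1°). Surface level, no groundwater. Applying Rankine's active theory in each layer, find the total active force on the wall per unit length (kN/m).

83.7 kN/m

K_a1 = tan²(45°−37.7°/2) = 0.2411; K_a2 = tan²(45°−30.1°/2) = 0.3320.
Layer 1: σ at base = K_a1 γ₁ h₁ = 9.589 kPa; P₁ = ½×9.589×2.6 = 12.47.
Layer 2: σ_v at top = γ₁h₁ = 39.78; σ_h top = K_a2×39.78 = 13.21; σ_h base = K_a2×(39.78+19.0×3.1) = 32.76.
P₂ = ½(13.21+32.76)×3.1 = 71.25. Total P_a = 12.47+71.25 = 83.72 kN/m.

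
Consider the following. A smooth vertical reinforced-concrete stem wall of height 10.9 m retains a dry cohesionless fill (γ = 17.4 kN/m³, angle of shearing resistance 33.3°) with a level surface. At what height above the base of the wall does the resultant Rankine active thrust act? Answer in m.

K_a = 0.2911.
The pressure distribution is triangular, so the resultant acts at H/3 above the base = 10.9/3 = 3.633 m.

3.63 m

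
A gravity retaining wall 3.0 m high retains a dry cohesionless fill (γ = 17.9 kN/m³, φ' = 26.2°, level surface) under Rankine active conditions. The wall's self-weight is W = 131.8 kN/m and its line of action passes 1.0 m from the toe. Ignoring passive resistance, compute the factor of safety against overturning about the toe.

K_a = tan²(45° − 26.2°/2) = 0.3874.
P_a = ½K_aγH² = 0.5×0.3874×17.9×3.0² = 31.21 kN/m, acting at H/3 = 1.000 m above the base.
Overturning moment M_o = P_a × H/3 = 31.21 × 1.000 = 31.21.
Resisting moment M_r = W × 1.0 = 131.8 × 1.0 = 131.8.
FS_overturning = M_r/M_o = 131.8/31.21 = 4.223.

4.22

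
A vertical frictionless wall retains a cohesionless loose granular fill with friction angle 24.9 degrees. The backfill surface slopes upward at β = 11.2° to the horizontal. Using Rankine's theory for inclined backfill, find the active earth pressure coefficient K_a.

K_a = cos β · (cos β − √(cos²β − cos²φ)) / (cos β + √(cos²β − cos²φ)).
cos β = 0.9810, cos φ = 0.9070, √(cos²β − cos²φ) = 0.3736.
K_a = 0.9810 × (0.9810 − 0.3736)/(0.9810 + 0.3736) = 0.4399.

0.440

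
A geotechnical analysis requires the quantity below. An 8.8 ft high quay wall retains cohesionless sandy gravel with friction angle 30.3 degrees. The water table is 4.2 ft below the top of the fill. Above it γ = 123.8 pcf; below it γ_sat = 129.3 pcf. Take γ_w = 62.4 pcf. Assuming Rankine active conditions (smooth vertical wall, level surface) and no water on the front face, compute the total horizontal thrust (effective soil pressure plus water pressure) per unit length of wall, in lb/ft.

2040 lb/ft

K_a = tan²(45° − φ/2) = 0.3293.
γ' = 129.3 − 62.4 = 66.90 pcf. Depth below WT = 4.6 ft.
σ'_h at WT = K_a γ d_w = 171.2 psf; at base = 171.2 + K_a γ' × 4.6 = 272.6 psf.
P₁ (0–4.2 ft) = ½×171.2×4.2 = 359.6. P₂ (4.2–8.8 ft) = ½(171.2+272.6)×4.6 = 1021.
P_w = ½ γ_w h₂² = 0.5×62.4×4.6² = 660.2. Total = 359.6+1021+660.2 = 2041 lb/ft.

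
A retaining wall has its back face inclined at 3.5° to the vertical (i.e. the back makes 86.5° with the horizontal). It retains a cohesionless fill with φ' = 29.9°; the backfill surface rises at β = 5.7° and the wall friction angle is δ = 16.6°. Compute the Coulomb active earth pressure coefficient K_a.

0.351

K_a = sin²(α+φ) / [sin²α · sin(α−δ) · (1 + √{sin(φ+δ)sin(φ−β) / (sin(α−δ)sin(α+β))})²].
With α = 86.5°, φ = 29.9°, δ = 16.6°, β = 5.7°: K_a = 0.3511.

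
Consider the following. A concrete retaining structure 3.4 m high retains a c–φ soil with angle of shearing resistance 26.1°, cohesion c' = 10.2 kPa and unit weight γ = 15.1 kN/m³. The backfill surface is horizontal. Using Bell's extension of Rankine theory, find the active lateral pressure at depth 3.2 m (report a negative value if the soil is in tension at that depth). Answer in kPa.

6.07 kPa

K_a = (1 − sin φ)/(1 + sin φ) = 0.3889.
σ_a = K_a γ z − 2c√K_a = 0.3889×15.1×3.2 − 2×10.2×0.6237 = 6.071 kPa.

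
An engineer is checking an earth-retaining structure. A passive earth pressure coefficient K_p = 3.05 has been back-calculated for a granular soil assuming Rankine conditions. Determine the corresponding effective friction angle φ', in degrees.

30.4°

K_p = (1+sin φ)/(1−sin φ) ⇒ sin φ = (K_p − 1)/(K_p + 1) = 0.5062.
φ = arcsin(0.5062) = 30.41°.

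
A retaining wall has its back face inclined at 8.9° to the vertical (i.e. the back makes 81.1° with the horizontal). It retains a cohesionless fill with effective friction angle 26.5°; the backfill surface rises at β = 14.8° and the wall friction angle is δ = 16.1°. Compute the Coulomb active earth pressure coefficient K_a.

0.531

K_a = sin²(α+φ) / [sin²α · sin(α−δ) · (1 + √{sin(φ+δ)sin(φ−β) / (sin(α−δ)sin(α+β))})²].
With α = 81.1°, φ = 26.5°, δ = 16.1°, β = 14.8°: K_a = 0.5314.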